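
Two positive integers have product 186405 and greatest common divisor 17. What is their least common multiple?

gcd·lcm = product, so lcm = 186405/17 = 10965.

10965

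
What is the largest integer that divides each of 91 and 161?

7

Euclid: 161 = 1·91 + 70; 91 = 1·70 + 21; 70 = 3·21 + 7; 21 = 3·7 + 0. Last nonzero remainder: 7.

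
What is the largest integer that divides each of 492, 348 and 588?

gcd(492, 348): 492 = 1·348 + 144; 348 = 2·144 + 60; 144 = 2·60 + 24; 60 = 2·24 + 12; 24 = 2·12 + 0 → 12
gcd(12, 588): 588 = 49·12 + 0 → 12

12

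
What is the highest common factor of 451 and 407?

11

451 = 11 · 41
407 = 11 · 37
Common: 11 = 11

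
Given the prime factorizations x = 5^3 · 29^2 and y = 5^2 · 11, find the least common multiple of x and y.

max exponent per prime: 5^3 · 11 · 29^2 = 1156375

1156375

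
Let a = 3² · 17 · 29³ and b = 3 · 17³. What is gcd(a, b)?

min exponent per shared prime: 3 · 17 = 51

51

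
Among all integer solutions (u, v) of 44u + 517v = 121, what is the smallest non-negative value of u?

38

gcd(44, 517) = 11 (Euclid: 517 = 11·44 + 33; 44 = 1·33 + 11; 33 = 3·11 + 0), and 11 | 121.
Extended Euclid: 44·(12) + 517·(-1) = 11. Scale by 11: u₀ = 132.
General solution u = u₀ + 47t; reducing mod 47 gives u = 38 (and v = -3).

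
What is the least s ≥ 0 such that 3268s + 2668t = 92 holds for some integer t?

138

Reduce mod 2668: 3268s ≡ 92 (mod 2668). With g = gcd(3268, 2668) = 4 dividing 92, divide through: 817s ≡ 23 (mod 667).
Since gcd(817, 667) = 1, s ≡ 23·(817)⁻¹ ≡ 138 (mod 667). Smallest non-negative: 138.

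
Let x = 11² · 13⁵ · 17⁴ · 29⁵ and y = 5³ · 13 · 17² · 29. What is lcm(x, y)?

9620503897362189242125

max exponent per prime: 5³ · 11² · 13⁵ · 17⁴ · 29⁵ = 9620503897362189242125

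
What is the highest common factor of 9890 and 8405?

5

9890 = 2 · 5 · 23 · 43
8405 = 5 · 41²
Common: 5 = 5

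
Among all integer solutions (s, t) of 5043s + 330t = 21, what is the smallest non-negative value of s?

Euclid: 5043 = 15·330 + 93; 330 = 3·93 + 51; 93 = 1·51 + 42; 51 = 1·42 + 9; 42 = 4·9 + 6; 9 = 1·6 + 3; 6 = 2·3 + 0 → gcd = 3; 21 = 3·7.
Back-substitution yields 5043·(-39) + 330·(596) = 3, so one solution is s = -39·7 = -273, t = 596·7 = 4172.
Solutions in s differ by 330/3 = 110; the one in [0, 110) is -273 mod 110 = 57.

57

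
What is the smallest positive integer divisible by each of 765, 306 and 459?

765 = 3² · 5 · 17; 306 = 2 · 3² · 17; 459 = 3³ · 17
lcm takes max exponent of each prime: 2 · 3³ · 5 · 17 = 4590

4590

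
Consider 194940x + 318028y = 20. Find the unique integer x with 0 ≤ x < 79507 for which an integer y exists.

Reduce mod 318028: 194940x ≡ 20 (mod 318028). With g = gcd(194940, 318028) = 4 dividing 20, divide through: 48735x ≡ 5 (mod 79507).
Since gcd(48735, 79507) = 1, x ≡ 5·(48735)⁻¹ ≡ 28770 (mod 79507). Smallest non-negative: 28770.

28770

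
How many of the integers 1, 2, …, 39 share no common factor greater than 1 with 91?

31

91 = 7·13. Inclusion–exclusion on these primes:
39 − ⌊39/7⌋ − ⌊39/13⌋ + ⌊39/91⌋ = 31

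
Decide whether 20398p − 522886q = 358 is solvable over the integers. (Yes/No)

gcd(20398, 522886): 522886 = 25·20398 + 12936; 20398 = 1·12936 + 7462; 12936 = 1·7462 + 5474; 7462 = 1·5474 + 1988; 5474 = 2·1988 + 1498; 1988 = 1·1498 + 490; 1498 = 3·490 + 28; 490 = 17·28 + 14; 28 = 2·14 + 0 → 14
14 does not divide 358, so a solution does not exist.

No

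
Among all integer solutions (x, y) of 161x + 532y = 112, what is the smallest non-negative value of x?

gcd(161, 532) = 7 (Euclid: 532 = 3·161 + 49; 161 = 3·49 + 14; 49 = 3·14 + 7; 14 = 2·7 + 0), and 7 | 112.
Extended Euclid: 161·(-33) + 532·(10) = 7. Scale by 16: x₀ = -528.
General solution x = x₀ + 76t; reducing mod 76 gives x = 4 (and y = -1).

4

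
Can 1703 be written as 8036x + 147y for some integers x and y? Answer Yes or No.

gcd(8036, 147): 8036 = 54·147 + 98; 147 = 1·98 + 49; 98 = 2·49 + 0 → 49
49 does not divide 1703, so a solution does not exist.

No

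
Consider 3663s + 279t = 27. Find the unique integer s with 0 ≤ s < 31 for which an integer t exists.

24

gcd(3663, 279) = 9 (Euclid: 3663 = 13·279 + 36; 279 = 7·36 + 27; 36 = 1·27 + 9; 27 = 3·9 + 0), and 9 | 27.
Extended Euclid: 3663·(8) + 279·(-105) = 9. Scale by 3: s₀ = 24.
General solution s = s₀ + 31k; reducing mod 31 gives s = 24 (and t = -315).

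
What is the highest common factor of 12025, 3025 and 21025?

12025 = 5² · 13 · 37; 3025 = 5² · 11²; 21025 = 5² · 29²
gcd takes min exponent of each prime: 5² = 25

25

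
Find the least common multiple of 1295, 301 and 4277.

lcm(1295, 301) = 1295·301/gcd = 389795/7 = 55685
lcm(55685, 4277) = 55685·4277/gcd = 238164745/7 = 34023535

34023535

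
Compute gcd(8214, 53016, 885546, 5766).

8214 = 2 · 3 · 37²; 53016 = 2³ · 3 · 47²; 885546 = 2 · 3³ · 23² · 31; 5766 = 2 · 3 · 31²
gcd takes min exponent of each prime: 2 · 3 = 6

6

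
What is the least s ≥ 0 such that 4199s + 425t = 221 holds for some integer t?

gcd(4199, 425) = 17 (Euclid: 4199 = 9·425 + 374; 425 = 1·374 + 51; 374 = 7·51 + 17; 51 = 3·17 + 0), and 17 | 221.
Extended Euclid: 4199·(8) + 425·(-79) = 17. Scale by 13: s₀ = 104.
General solution s = s₀ + 25k; reducing mod 25 gives s = 4 (and t = -39).

4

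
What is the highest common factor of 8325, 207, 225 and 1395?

9

8325 = 3² · 5² · 37; 207 = 3² · 23; 225 = 3² · 5²; 1395 = 3² · 5 · 31
gcd takes min exponent of each prime: 3² = 9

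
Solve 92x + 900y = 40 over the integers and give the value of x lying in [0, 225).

gcd(92, 900) = 4 (Euclid: 900 = 9·92 + 72; 92 = 1·72 + 20; 72 = 3·20 + 12; 20 = 1·12 + 8; 12 = 1·8 + 4; 8 = 2·4 + 0), and 4 | 40.
Extended Euclid: 92·(-88) + 900·(9) = 4. Scale by 10: x₀ = -880.
General solution x = x₀ + 225t; reducing mod 225 gives x = 20 (and y = -2).

20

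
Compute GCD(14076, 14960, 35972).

gcd(14076, 14960): 14960 = 1·14076 + 884; 14076 = 15·884 + 816; 884 = 1·816 + 68; 816 = 12·68 + 0 → 68
gcd(68, 35972): 35972 = 529·68 + 0 → 68

68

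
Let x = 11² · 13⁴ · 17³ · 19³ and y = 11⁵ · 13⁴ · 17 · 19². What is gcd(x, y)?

min exponent per shared prime: 11² · 13⁴ · 17 · 19² = 21208741697

21208741697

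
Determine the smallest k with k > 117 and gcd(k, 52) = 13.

52 = 13·4. Any k with gcd(k, 52) = 13 is a multiple of 13, say 13s, with s coprime to 4.
Need s > 117/13, so s ≥ 10. First s ≥ 10 with gcd(s, 4) = 1 is s = 11. Thus k = 13·11 = 143.

143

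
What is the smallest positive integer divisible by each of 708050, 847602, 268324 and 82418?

14101303626188100

lcm(708050, 847602) = 708050·847602/gcd = 600144596100/98 = 6123924450
lcm(6123924450, 268324) = 6123924450·268324/gcd = 1643195904121800/98 = 16767305144100
lcm(16767305144100, 82418) = 16767305144100·82418/gcd = 1381927755366433800/98 = 14101303626188100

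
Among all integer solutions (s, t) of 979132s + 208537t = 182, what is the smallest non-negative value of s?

1913

gcd(979132, 208537) = 7 (Euclid: 979132 = 4·208537 + 144984; 208537 = 1·144984 + 63553; 144984 = 2·63553 + 17878; 63553 = 3·17878 + 9919; 17878 = 1·9919 + 7959; 9919 = 1·7959 + 1960; 7959 = 4·1960 + 119; 1960 = 16·119 + 56; 119 = 2·56 + 7; 56 = 8·7 + 0), and 7 | 182.
Extended Euclid: 979132·(3511) + 208537·(-16485) = 7. Scale by 26: s₀ = 91286.
General solution s = s₀ + 29791k; reducing mod 29791 gives s = 1913 (and t = -8982).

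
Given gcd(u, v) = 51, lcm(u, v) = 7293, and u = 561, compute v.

663

u·v = gcd·lcm = 51·7293 = 371943, so v = 371943/561 = 663.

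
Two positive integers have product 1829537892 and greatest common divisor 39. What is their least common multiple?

46911228

For any two positive integers, gcd × lcm equals their product. Hence lcm = 1829537892 / 39 = 46911228.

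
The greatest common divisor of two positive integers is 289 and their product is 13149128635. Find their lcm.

For any two positive integers, gcd × lcm equals their product. Hence lcm = 13149128635 / 289 = 45498715.

45498715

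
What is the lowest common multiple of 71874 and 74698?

2684422026

71874 = 2 · 3³ · 11³; 74698 = 2 · 13³ · 17
max exponents: 2 · 3³ · 11³ · 13³ · 17 = 2684422026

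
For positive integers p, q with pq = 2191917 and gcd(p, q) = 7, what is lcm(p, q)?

Since gcd(p,q)·lcm(p,q) = pq, lcm = 2191917/7 = 313131.

313131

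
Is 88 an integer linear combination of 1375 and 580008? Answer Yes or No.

By Bézout, 1375s + 580008t = 88 has integer solutions iff gcd(1375, 580008) | 88.
Euclid: 580008 = 421·1375 + 1133; 1375 = 1·1133 + 242; 1133 = 4·242 + 165; 242 = 1·165 + 77; 165 = 2·77 + 11; 77 = 7·11 + 0. gcd = 11; 88 mod 11 = 0. Yes.

Yes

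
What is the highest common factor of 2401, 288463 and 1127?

49

2401 = 7⁴; 288463 = 7³ · 29²; 1127 = 7² · 23
gcd takes min exponent of each prime: 7² = 49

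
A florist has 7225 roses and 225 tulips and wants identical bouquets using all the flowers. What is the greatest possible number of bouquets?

7225 = 5² · 17²
225 = 3² · 5²
Common: 5² = 25

25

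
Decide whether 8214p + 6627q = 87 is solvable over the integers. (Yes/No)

Yes

gcd(8214, 6627): 8214 = 1·6627 + 1587; 6627 = 4·1587 + 279; 1587 = 5·279 + 192; 279 = 1·192 + 87; 192 = 2·87 + 18; 87 = 4·18 + 15; 18 = 1·15 + 3; 15 = 5·3 + 0 → 3
3 divides 87, so a solution exists.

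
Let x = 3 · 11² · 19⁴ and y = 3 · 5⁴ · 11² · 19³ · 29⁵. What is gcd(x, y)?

2489817

min exponent per shared prime: 3 · 11² · 19³ = 2489817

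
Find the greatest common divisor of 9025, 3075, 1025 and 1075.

25

9025 = 5² · 19²; 3075 = 3 · 5² · 41; 1025 = 5² · 41; 1075 = 5² · 43
gcd takes min exponent of each prime: 5² = 25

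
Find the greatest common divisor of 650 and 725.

25

650 = 2 · 5² · 13
725 = 5² · 29
Common: 5² = 25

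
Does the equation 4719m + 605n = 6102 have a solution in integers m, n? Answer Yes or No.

By Bézout, 4719m + 605n = 6102 has integer solutions iff gcd(4719, 605) | 6102.
Euclid: 4719 = 7·605 + 484; 605 = 1·484 + 121; 484 = 4·121 + 0. gcd = 121; 6102 mod 121 = 52. No.

No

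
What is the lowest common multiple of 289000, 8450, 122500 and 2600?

289000 = 2³ · 5³ · 17²; 8450 = 2 · 5² · 13²; 122500 = 2² · 5⁴ · 7²; 2600 = 2³ · 5² · 13
lcm takes max exponent of each prime: 2³ · 5⁴ · 7² · 13² · 17² = 11966045000

11966045000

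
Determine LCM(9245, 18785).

9245 = 5 · 43²; 18785 = 5 · 13 · 17²
max exponents: 5 · 13 · 17² · 43² = 34733465

34733465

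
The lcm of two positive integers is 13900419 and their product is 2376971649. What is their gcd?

gcd·lcm = product, so gcd = 2376971649/13900419 = 171.

171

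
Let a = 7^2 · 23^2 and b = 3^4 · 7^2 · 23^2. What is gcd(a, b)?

min exponent per shared prime: 7^2 · 23^2 = 25921

25921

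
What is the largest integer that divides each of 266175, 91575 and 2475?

gcd(266175, 91575): 266175 = 2·91575 + 83025; 91575 = 1·83025 + 8550; 83025 = 9·8550 + 6075; 8550 = 1·6075 + 2475; 6075 = 2·2475 + 1125; 2475 = 2·1125 + 225; 1125 = 5·225 + 0 → 225
gcd(225, 2475): 2475 = 11·225 + 0 → 225

225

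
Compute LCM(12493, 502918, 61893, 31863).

12493 = 13 · 31²; 502918 = 2 · 13 · 23 · 29²; 61893 = 3² · 13 · 23²; 31863 = 3 · 13 · 19 · 43
lcm takes max exponent of each prime: 2 · 3² · 13 · 19 · 23² · 29² · 31² · 43 = 81735922661562

81735922661562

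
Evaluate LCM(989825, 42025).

1663895825

989825 = 5² · 17² · 137; 42025 = 5² · 41²
max exponents: 5² · 17² · 41² · 137 = 1663895825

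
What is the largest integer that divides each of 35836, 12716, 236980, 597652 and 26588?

gcd(35836, 12716): 35836 = 2·12716 + 10404; 12716 = 1·10404 + 2312; 10404 = 4·2312 + 1156; 2312 = 2·1156 + 0 → 1156
gcd(1156, 236980): 236980 = 205·1156 + 0 → 1156
gcd(1156, 597652): 597652 = 517·1156 + 0 → 1156
gcd(1156, 26588): 26588 = 23·1156 + 0 → 1156

1156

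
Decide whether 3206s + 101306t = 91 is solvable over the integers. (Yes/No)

By Bézout, 3206s + 101306t = 91 has integer solutions iff gcd(3206, 101306) | 91.
Euclid: 101306 = 31·3206 + 1920; 3206 = 1·1920 + 1286; 1920 = 1·1286 + 634; 1286 = 2·634 + 18; 634 = 35·18 + 4; 18 = 4·4 + 2; 4 = 2·2 + 0. gcd = 2; 91 mod 2 = 1. No.

No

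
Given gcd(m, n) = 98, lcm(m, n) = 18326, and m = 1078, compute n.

m·n = gcd·lcm = 98·18326 = 1795948, so n = 1795948/1078 = 1666.

1666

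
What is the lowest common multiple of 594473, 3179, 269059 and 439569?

841804086123

lcm(594473, 3179) = 594473·3179/gcd = 1889829667/3179 = 594473
lcm(594473, 269059) = 594473·269059/gcd = 159948310907/289 = 553454363
lcm(553454363, 439569) = 553454363·439569/gcd = 243281380889547/289 = 841804086123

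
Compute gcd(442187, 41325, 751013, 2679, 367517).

19

gcd(442187, 41325): 442187 = 10·41325 + 28937; 41325 = 1·28937 + 12388; 28937 = 2·12388 + 4161; 12388 = 2·4161 + 4066; 4161 = 1·4066 + 95; 4066 = 42·95 + 76; 95 = 1·76 + 19; 76 = 4·19 + 0 → 19
gcd(19, 751013): 751013 = 39527·19 + 0 → 19
gcd(19, 2679): 2679 = 141·19 + 0 → 19
gcd(19, 367517): 367517 = 19343·19 + 0 → 19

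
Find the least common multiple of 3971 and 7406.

3971 = 11 · 19²; 7406 = 2 · 7 · 23²
max exponents: 2 · 7 · 11 · 19² · 23² = 29409226

29409226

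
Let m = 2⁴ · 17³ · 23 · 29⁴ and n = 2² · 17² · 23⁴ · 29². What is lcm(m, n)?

15558584484209168

max exponent per prime: 2⁴ · 17³ · 23⁴ · 29⁴ = 15558584484209168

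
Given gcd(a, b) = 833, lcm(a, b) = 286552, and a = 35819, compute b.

6664

Using ab = gcd(a,b)·lcm(a,b) = 833·286552 = 238697816, we get b = 238697816/35819 = 6664.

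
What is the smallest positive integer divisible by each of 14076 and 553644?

216474804

14076 = 2² · 3² · 17 · 23; 553644 = 2² · 3² · 7 · 13³
max exponents: 2² · 3² · 7 · 13³ · 17 · 23 = 216474804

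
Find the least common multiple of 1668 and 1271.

1668 = 2² · 3 · 139; 1271 = 31 · 41
max exponents: 2² · 3 · 31 · 41 · 139 = 2120028

2120028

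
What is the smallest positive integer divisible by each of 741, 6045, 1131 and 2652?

226494060

741 = 3 · 13 · 19; 6045 = 3 · 5 · 13 · 31; 1131 = 3 · 13 · 29; 2652 = 2² · 3 · 13 · 17
lcm takes max exponent of each prime: 2² · 3 · 5 · 13 · 17 · 19 · 29 · 31 = 226494060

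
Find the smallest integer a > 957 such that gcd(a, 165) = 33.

1023

Multiples of 33 above 957: 33·30, 33·31, … . Need the cofactor coprime to 165/33 = 5.
Checking s = 30, 31, … the first with gcd(s, 5) = 1 is s = 31, giving 1023.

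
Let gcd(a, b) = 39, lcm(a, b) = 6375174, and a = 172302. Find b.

Using ab = gcd(a,b)·lcm(a,b) = 39·6375174 = 248631786, we get b = 248631786/172302 = 1443.

1443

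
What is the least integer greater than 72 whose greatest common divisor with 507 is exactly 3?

gcd(k, 507) = 3 forces 3 | k; write k = 3s. Then gcd(3s, 3·169) = 3·gcd(s, 169), so need gcd(s, 169) = 1.
3s > 72 gives s ≥ 25. The least s ≥ 25 coprime to 169 is 25, so k = 3·25 = 75.

75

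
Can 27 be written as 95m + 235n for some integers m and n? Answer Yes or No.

By Bézout, 95m + 235n = 27 has integer solutions iff gcd(95, 235) | 27.
Euclid: 235 = 2·95 + 45; 95 = 2·45 + 5; 45 = 9·5 + 0. gcd = 5; 27 mod 5 = 2. No.

No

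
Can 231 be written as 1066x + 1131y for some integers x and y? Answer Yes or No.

No

By Bézout, 1066x + 1131y = 231 has integer solutions iff gcd(1066, 1131) | 231.
Euclid: 1131 = 1·1066 + 65; 1066 = 16·65 + 26; 65 = 2·26 + 13; 26 = 2·13 + 0. gcd = 13; 231 mod 13 = 10. No.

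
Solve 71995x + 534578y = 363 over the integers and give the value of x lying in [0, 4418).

1589

Euclid: 534578 = 7·71995 + 30613; 71995 = 2·30613 + 10769; 30613 = 2·10769 + 9075; 10769 = 1·9075 + 1694; 9075 = 5·1694 + 605; 1694 = 2·605 + 484; 605 = 1·484 + 121; 484 = 4·121 + 0 → gcd = 121; 363 = 121·3.
Back-substitution yields 71995·(-943) + 534578·(127) = 121, so one solution is x = -943·3 = -2829, y = 127·3 = 381.
Solutions in x differ by 534578/121 = 4418; the one in [0, 4418) is -2829 mod 4418 = 1589.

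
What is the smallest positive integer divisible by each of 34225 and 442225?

34225 = 5² · 37²; 442225 = 5² · 7² · 19²
max exponents: 5² · 7² · 19² · 37² = 605406025

605406025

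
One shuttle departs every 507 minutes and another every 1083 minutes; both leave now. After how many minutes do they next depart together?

183027

507 = 3 · 13²; 1083 = 3 · 19²
max exponents: 3 · 13² · 19² = 183027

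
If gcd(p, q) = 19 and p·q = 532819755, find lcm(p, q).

28043145

gcd·lcm = product, so lcm = 532819755/19 = 28043145.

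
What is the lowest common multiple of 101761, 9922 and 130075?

8970232150

101761 = 11² · 29²; 9922 = 2 · 11² · 41; 130075 = 5² · 11² · 43
lcm takes max exponent of each prime: 2 · 5² · 11² · 29² · 41 · 43 = 8970232150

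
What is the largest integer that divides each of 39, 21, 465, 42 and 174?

39 = 3 · 13; 21 = 3 · 7; 465 = 3 · 5 · 31; 42 = 2 · 3 · 7; 174 = 2 · 3 · 29
gcd takes min exponent of each prime: 3 = 3

3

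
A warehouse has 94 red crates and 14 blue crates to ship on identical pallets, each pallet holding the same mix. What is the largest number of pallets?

Euclid: 94 = 6·14 + 10; 14 = 1·10 + 4; 10 = 2·4 + 2; 4 = 2·2 + 0. Last nonzero remainder: 2.

2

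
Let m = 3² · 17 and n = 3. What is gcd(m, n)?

3

min exponent per shared prime: 3 = 3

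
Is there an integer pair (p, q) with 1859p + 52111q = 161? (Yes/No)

gcd(1859, 52111): 52111 = 28·1859 + 59; 1859 = 31·59 + 30; 59 = 1·30 + 29; 30 = 1·29 + 1; 29 = 29·1 + 0 → 1
1 divides 161, so a solution exists.

Yes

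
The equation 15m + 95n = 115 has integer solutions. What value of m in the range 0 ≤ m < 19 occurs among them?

14

Reduce mod 95: 15m ≡ 115 (mod 95). With g = gcd(15, 95) = 5 dividing 115, divide through: 3m ≡ 23 (mod 19).
Since gcd(3, 19) = 1, m ≡ 23·(3)⁻¹ ≡ 14 (mod 19). Smallest non-negative: 14.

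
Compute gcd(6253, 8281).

169

Euclid: 8281 = 1·6253 + 2028; 6253 = 3·2028 + 169; 2028 = 12·169 + 0. Last nonzero remainder: 169.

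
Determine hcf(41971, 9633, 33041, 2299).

gcd(41971, 9633): 41971 = 4·9633 + 3439; 9633 = 2·3439 + 2755; 3439 = 1·2755 + 684; 2755 = 4·684 + 19; 684 = 36·19 + 0 → 19
gcd(19, 33041): 33041 = 1739·19 + 0 → 19
gcd(19, 2299): 2299 = 121·19 + 0 → 19

19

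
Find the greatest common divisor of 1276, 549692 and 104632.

gcd(1276, 549692): 549692 = 430·1276 + 1012; 1276 = 1·1012 + 264; 1012 = 3·264 + 220; 264 = 1·220 + 44; 220 = 5·44 + 0 → 44
gcd(44, 104632): 104632 = 2378·44 + 0 → 44

44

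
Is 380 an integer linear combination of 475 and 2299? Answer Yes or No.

gcd(475, 2299): 2299 = 4·475 + 399; 475 = 1·399 + 76; 399 = 5·76 + 19; 76 = 4·19 + 0 → 19
19 divides 380, so a solution exists.

Yes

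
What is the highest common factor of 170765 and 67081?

Euclid: 170765 = 2·67081 + 36603; 67081 = 1·36603 + 30478; 36603 = 1·30478 + 6125; 30478 = 4·6125 + 5978; 6125 = 1·5978 + 147; 5978 = 40·147 + 98; 147 = 1·98 + 49; 98 = 2·49 + 0. Last nonzero remainder: 49.

49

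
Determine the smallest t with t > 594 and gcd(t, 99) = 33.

gcd(t, 99) = 33 forces 33 | t; write t = 33s. Then gcd(33s, 33·3) = 33·gcd(s, 3), so need gcd(s, 3) = 1.
33s > 594 gives s ≥ 19. The least s ≥ 19 coprime to 3 is 19, so t = 33·19 = 627.

627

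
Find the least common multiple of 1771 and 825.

gcd first: 1771 = 2·825 + 121; 825 = 6·121 + 99; 121 = 1·99 + 22; 99 = 4·22 + 11; 22 = 2·11 + 0 → gcd = 11
lcm = 1771·825/gcd = 1461075/11 = 132825

132825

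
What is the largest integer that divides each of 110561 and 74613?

Euclid: 110561 = 1·74613 + 35948; 74613 = 2·35948 + 2717; 35948 = 13·2717 + 627; 2717 = 4·627 + 209; 627 = 3·209 + 0. Last nonzero remainder: 209.

209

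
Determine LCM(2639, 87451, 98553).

2639 = 7 · 13 · 29; 87451 = 7 · 13 · 31²; 98553 = 3 · 7 · 13 · 19²
lcm takes max exponent of each prime: 3 · 7 · 13 · 19² · 29 · 31² = 2746573557

2746573557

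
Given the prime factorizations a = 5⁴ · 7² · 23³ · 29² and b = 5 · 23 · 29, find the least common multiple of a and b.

313368689375

max exponent per prime: 5⁴ · 7² · 23³ · 29² = 313368689375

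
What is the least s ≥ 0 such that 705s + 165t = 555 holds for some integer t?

5

gcd(705, 165) = 15 (Euclid: 705 = 4·165 + 45; 165 = 3·45 + 30; 45 = 1·30 + 15; 30 = 2·15 + 0), and 15 | 555.
Extended Euclid: 705·(4) + 165·(-17) = 15. Scale by 37: s₀ = 148.
General solution s = s₀ + 11k; reducing mod 11 gives s = 5 (and t = -18).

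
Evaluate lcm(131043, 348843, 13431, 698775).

8969529705675

131043 = 3 · 11² · 19²; 348843 = 3 · 11² · 31²; 13431 = 3 · 11² · 37; 698775 = 3 · 5² · 7 · 11³
lcm takes max exponent of each prime: 3 · 5² · 7 · 11³ · 19² · 31² · 37 = 8969529705675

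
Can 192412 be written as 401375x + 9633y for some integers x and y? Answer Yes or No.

gcd(401375, 9633): 401375 = 41·9633 + 6422; 9633 = 1·6422 + 3211; 6422 = 2·3211 + 0 → 3211
3211 does not divide 192412, so a solution does not exist.

No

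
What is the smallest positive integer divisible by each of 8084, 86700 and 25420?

8084 = 2² · 43 · 47; 86700 = 2² · 3 · 5² · 17²; 25420 = 2² · 5 · 31 · 41
lcm takes max exponent of each prime: 2² · 3 · 5² · 17² · 31 · 41 · 43 · 47 = 222705509700

222705509700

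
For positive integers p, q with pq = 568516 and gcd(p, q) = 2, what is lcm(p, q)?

gcd·lcm = product, so lcm = 568516/2 = 284258.

284258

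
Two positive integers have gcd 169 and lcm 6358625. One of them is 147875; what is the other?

p·q = gcd·lcm = 169·6358625 = 1074607625, so q = 1074607625/147875 = 7267.

7267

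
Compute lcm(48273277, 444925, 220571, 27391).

lcm(48273277, 444925) = 48273277·444925/gcd = 21477987769225/13 = 1652152905325
lcm(1652152905325, 220571) = 1652152905325·220571/gcd = 364417018480440575/611 = 596427198822325
lcm(596427198822325, 27391) = 596427198822325·27391/gcd = 16336737402942304075/13 = 1256672107918638775

1256672107918638775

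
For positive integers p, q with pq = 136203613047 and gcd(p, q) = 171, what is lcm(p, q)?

Since gcd(p,q)·lcm(p,q) = pq, lcm = 136203613047/171 = 796512357.

796512357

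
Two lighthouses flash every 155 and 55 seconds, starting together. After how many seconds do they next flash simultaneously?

gcd first: 155 = 2·55 + 45; 55 = 1·45 + 10; 45 = 4·10 + 5; 10 = 2·5 + 0 → gcd = 5
lcm = 155·55/gcd = 8525/5 = 1705

1705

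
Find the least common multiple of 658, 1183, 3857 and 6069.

53123085834

658 = 2 · 7 · 47; 1183 = 7 · 13²; 3857 = 7 · 19 · 29; 6069 = 3 · 7 · 17²
lcm takes max exponent of each prime: 2 · 3 · 7 · 13² · 17² · 19 · 29 · 47 = 53123085834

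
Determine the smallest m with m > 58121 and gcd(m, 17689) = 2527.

gcd(m, 17689) = 2527 forces 2527 | m; write m = 2527s. Then gcd(2527s, 2527·7) = 2527·gcd(s, 7), so need gcd(s, 7) = 1.
2527s > 58121 gives s ≥ 24. The least s ≥ 24 coprime to 7 is 24, so m = 2527·24 = 60648.

60648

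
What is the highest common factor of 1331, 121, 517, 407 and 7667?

gcd(1331, 121): 1331 = 11·121 + 0 → 121
gcd(121, 517): 517 = 4·121 + 33; 121 = 3·33 + 22; 33 = 1·22 + 11; 22 = 2·11 + 0 → 11
gcd(11, 407): 407 = 37·11 + 0 → 11
gcd(11, 7667): 7667 = 697·11 + 0 → 11

11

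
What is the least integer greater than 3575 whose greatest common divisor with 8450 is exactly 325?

gcd(x, 8450) = 325 forces 325 | x; write x = 325s. Then gcd(325s, 325·26) = 325·gcd(s, 26), so need gcd(s, 26) = 1.
325s > 3575 gives s ≥ 12. The least s ≥ 12 coprime to 26 is 15, so x = 325·15 = 4875.

4875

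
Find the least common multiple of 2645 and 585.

gcd first: 2645 = 4·585 + 305; 585 = 1·305 + 280; 305 = 1·280 + 25; 280 = 11·25 + 5; 25 = 5·5 + 0 → gcd = 5
lcm = 2645·585/gcd = 1547325/5 = 309465

309465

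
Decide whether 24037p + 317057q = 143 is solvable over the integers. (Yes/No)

Yes

gcd(24037, 317057): 317057 = 13·24037 + 4576; 24037 = 5·4576 + 1157; 4576 = 3·1157 + 1105; 1157 = 1·1105 + 52; 1105 = 21·52 + 13; 52 = 4·13 + 0 → 13
13 divides 143, so a solution exists.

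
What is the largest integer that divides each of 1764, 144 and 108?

36

1764 = 2² · 3² · 7²; 144 = 2⁴ · 3²; 108 = 2² · 3³
gcd takes min exponent of each prime: 2² · 3² = 36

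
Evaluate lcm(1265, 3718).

427570

gcd first: 3718 = 2·1265 + 1188; 1265 = 1·1188 + 77; 1188 = 15·77 + 33; 77 = 2·33 + 11; 33 = 3·11 + 0 → gcd = 11
lcm = 1265·3718/gcd = 4703270/11 = 427570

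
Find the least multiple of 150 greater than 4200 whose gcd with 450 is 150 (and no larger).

4350

450 = 150·3. Any a with gcd(a, 450) = 150 is a multiple of 150, say 150s, with s coprime to 3.
Need s > 4200/150, so s ≥ 29. First s ≥ 29 with gcd(s, 3) = 1 is s = 29. Thus a = 150·29 = 4350.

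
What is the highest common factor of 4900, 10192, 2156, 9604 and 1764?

gcd(4900, 10192): 10192 = 2·4900 + 392; 4900 = 12·392 + 196; 392 = 2·196 + 0 → 196
gcd(196, 2156): 2156 = 11·196 + 0 → 196
gcd(196, 9604): 9604 = 49·196 + 0 → 196
gcd(196, 1764): 1764 = 9·196 + 0 → 196

196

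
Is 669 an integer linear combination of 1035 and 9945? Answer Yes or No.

By Bézout, 1035u − 9945v = 669 has integer solutions iff gcd(1035, 9945) | 669.
Euclid: 9945 = 9·1035 + 630; 1035 = 1·630 + 405; 630 = 1·405 + 225; 405 = 1·225 + 180; 225 = 1·180 + 45; 180 = 4·45 + 0. gcd = 45; 669 mod 45 = 39. No.

No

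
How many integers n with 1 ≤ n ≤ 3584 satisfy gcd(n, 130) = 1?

Prime factors of 130: 2, 5, 13. Count integers ≤ 3584 divisible by none of them.
By inclusion–exclusion: 3584 − ⌊3584/2⌋ − ⌊3584/5⌋ − ⌊3584/13⌋ + ⌊3584/10⌋ + ⌊3584/26⌋ + ⌊3584/65⌋ − ⌊3584/130⌋ = 1324.

1324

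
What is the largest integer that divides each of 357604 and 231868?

Euclid: 357604 = 1·231868 + 125736; 231868 = 1·125736 + 106132; 125736 = 1·106132 + 19604; 106132 = 5·19604 + 8112; 19604 = 2·8112 + 3380; 8112 = 2·3380 + 1352; 3380 = 2·1352 + 676; 1352 = 2·676 + 0. Last nonzero remainder: 676.

676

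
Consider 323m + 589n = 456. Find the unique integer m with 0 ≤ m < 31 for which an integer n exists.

gcd(323, 589) = 19 (Euclid: 589 = 1·323 + 266; 323 = 1·266 + 57; 266 = 4·57 + 38; 57 = 1·38 + 19; 38 = 2·19 + 0), and 19 | 456.
Extended Euclid: 323·(11) + 589·(-6) = 19. Scale by 24: m₀ = 264.
General solution m = m₀ + 31t; reducing mod 31 gives m = 16 (and n = -8).

16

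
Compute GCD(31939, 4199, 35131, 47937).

19

31939 = 19 · 41²; 4199 = 13 · 17 · 19; 35131 = 19 · 43²; 47937 = 3 · 19 · 29²
gcd takes min exponent of each prime: 19 = 19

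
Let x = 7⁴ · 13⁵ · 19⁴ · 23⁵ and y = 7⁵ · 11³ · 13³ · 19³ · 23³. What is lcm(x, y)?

max exponent per prime: 7⁵ · 11³ · 13⁵ · 19⁴ · 23⁵ = 6966884344480804819017943

6966884344480804819017943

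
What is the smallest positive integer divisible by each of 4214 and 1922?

4049654

4214 = 2 · 7² · 43; 1922 = 2 · 31²
max exponents: 2 · 7² · 31² · 43 = 4049654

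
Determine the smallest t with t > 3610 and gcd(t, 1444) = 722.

5054

Multiples of 722 above 3610: 722·6, 722·7, … . Need the cofactor coprime to 1444/722 = 2.
Checking s = 6, 7, … the first with gcd(s, 2) = 1 is s = 7, giving 5054.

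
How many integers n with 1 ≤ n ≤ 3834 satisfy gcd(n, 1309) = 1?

1309 = 7·11·17. Inclusion–exclusion on these primes:
3834 − ⌊3834/7⌋ − ⌊3834/11⌋ − ⌊3834/17⌋ + ⌊3834/77⌋ + ⌊3834/119⌋ + ⌊3834/187⌋ − ⌊3834/1309⌋ = 2813

2813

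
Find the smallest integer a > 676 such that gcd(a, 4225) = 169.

1014

gcd(a, 4225) = 169 forces 169 | a; write a = 169s. Then gcd(169s, 169·25) = 169·gcd(s, 25), so need gcd(s, 25) = 1.
169s > 676 gives s ≥ 5. The least s ≥ 5 coprime to 25 is 6, so a = 169·6 = 1014.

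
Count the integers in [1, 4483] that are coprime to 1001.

3226

Prime factors of 1001: 7, 11, 13. Count integers ≤ 4483 divisible by none of them.
By inclusion–exclusion: 4483 − ⌊4483/7⌋ − ⌊4483/11⌋ − ⌊4483/13⌋ + ⌊4483/77⌋ + ⌊4483/91⌋ + ⌊4483/143⌋ − ⌊4483/1001⌋ = 3226.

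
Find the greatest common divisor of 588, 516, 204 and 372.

588 = 2² · 3 · 7²; 516 = 2² · 3 · 43; 204 = 2² · 3 · 17; 372 = 2² · 3 · 31
gcd takes min exponent of each prime: 2² · 3 = 12

12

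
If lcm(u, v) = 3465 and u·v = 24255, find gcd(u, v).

gcd·lcm = product, so gcd = 24255/3465 = 7.

7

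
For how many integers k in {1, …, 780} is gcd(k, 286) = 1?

328

286 = 2·11·13. Inclusion–exclusion on these primes:
780 − ⌊780/2⌋ − ⌊780/11⌋ − ⌊780/13⌋ + ⌊780/22⌋ + ⌊780/26⌋ + ⌊780/143⌋ − ⌊780/286⌋ = 328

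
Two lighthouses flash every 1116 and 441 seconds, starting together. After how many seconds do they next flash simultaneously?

54684

1116 = 2² · 3² · 31; 441 = 3² · 7²
max exponents: 2² · 3² · 7² · 31 = 54684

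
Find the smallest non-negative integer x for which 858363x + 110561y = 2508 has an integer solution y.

gcd(858363, 110561) = 209 (Euclid: 858363 = 7·110561 + 84436; 110561 = 1·84436 + 26125; 84436 = 3·26125 + 6061; 26125 = 4·6061 + 1881; 6061 = 3·1881 + 418; 1881 = 4·418 + 209; 418 = 2·209 + 0), and 209 | 2508.
Extended Euclid: 858363·(-237) + 110561·(1840) = 209. Scale by 12: x₀ = -2844.
General solution x = x₀ + 529t; reducing mod 529 gives x = 330 (and y = -2562).

330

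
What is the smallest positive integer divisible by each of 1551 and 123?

1551 = 3 · 11 · 47; 123 = 3 · 41
max exponents: 3 · 11 · 41 · 47 = 63591

63591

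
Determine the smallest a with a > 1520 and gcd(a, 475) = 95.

1615

475 = 95·5. Any a with gcd(a, 475) = 95 is a multiple of 95, say 95s, with s coprime to 5.
Need s > 1520/95, so s ≥ 17. First s ≥ 17 with gcd(s, 5) = 1 is s = 17. Thus a = 95·17 = 1615.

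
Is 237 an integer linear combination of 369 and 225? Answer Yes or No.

gcd(369, 225): 369 = 1·225 + 144; 225 = 1·144 + 81; 144 = 1·81 + 63; 81 = 1·63 + 18; 63 = 3·18 + 9; 18 = 2·9 + 0 → 9
9 does not divide 237, so a solution does not exist.

No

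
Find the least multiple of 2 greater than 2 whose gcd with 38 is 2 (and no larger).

gcd(a, 38) = 2 forces 2 | a; write a = 2s. Then gcd(2s, 2·19) = 2·gcd(s, 19), so need gcd(s, 19) = 1.
2s > 2 gives s ≥ 2. The least s ≥ 2 coprime to 19 is 2, so a = 2·2 = 4.

4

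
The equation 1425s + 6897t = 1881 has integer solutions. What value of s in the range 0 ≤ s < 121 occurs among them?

Reduce mod 6897: 1425s ≡ 1881 (mod 6897). With g = gcd(1425, 6897) = 57 dividing 1881, divide through: 25s ≡ 33 (mod 121).
Since gcd(25, 121) = 1, s ≡ 33·(25)⁻¹ ≡ 11 (mod 121). Smallest non-negative: 11.

11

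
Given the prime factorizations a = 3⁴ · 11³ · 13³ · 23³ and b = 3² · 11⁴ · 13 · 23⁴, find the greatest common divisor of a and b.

1894730409

min exponent per shared prime: 3² · 11³ · 13 · 23³ = 1894730409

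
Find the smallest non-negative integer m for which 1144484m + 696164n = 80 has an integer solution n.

110903

Euclid: 1144484 = 1·696164 + 448320; 696164 = 1·448320 + 247844; 448320 = 1·247844 + 200476; 247844 = 1·200476 + 47368; 200476 = 4·47368 + 11004; 47368 = 4·11004 + 3352; 11004 = 3·3352 + 948; 3352 = 3·948 + 508; 948 = 1·508 + 440; 508 = 1·440 + 68; 440 = 6·68 + 32; 68 = 2·32 + 4; 32 = 8·4 + 0 → gcd = 4; 80 = 4·20.
Back-substitution yields 1144484·(-20561) + 696164·(33802) = 4, so one solution is m = -20561·20 = -411220, n = 33802·20 = 676040.
Solutions in m differ by 696164/4 = 174041; the one in [0, 174041) is -411220 mod 174041 = 110903.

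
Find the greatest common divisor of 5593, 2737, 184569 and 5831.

gcd(5593, 2737): 5593 = 2·2737 + 119; 2737 = 23·119 + 0 → 119
gcd(119, 184569): 184569 = 1551·119 + 0 → 119
gcd(119, 5831): 5831 = 49·119 + 0 → 119

119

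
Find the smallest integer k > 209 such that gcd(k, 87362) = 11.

231

Multiples of 11 above 209: 11·20, 11·21, … . Need the cofactor coprime to 87362/11 = 7942.
Checking s = 20, 21, … the first with gcd(s, 7942) = 1 is s = 21, giving 231.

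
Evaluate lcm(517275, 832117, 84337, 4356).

517275 = 3² · 5² · 11² · 19; 832117 = 11² · 13 · 23²; 84337 = 11² · 17 · 41; 4356 = 2² · 3² · 11²
lcm takes max exponent of each prime: 2² · 3² · 5² · 11² · 13 · 17 · 19 · 23² · 41 = 9917752887900

9917752887900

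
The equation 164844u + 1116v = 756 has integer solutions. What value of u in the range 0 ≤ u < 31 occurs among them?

Reduce mod 1116: 164844u ≡ 756 (mod 1116). With g = gcd(164844, 1116) = 36 dividing 756, divide through: 4579u ≡ 21 (mod 31).
Since gcd(4579, 31) = 1, u ≡ 21·(4579)⁻¹ ≡ 8 (mod 31). Smallest non-negative: 8.

8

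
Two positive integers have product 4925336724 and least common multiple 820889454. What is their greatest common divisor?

gcd·lcm = product, so gcd = 4925336724/820889454 = 6.

6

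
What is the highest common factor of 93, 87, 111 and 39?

3

gcd(93, 87): 93 = 1·87 + 6; 87 = 14·6 + 3; 6 = 2·3 + 0 → 3
gcd(3, 111): 111 = 37·3 + 0 → 3
gcd(3, 39): 39 = 13·3 + 0 → 3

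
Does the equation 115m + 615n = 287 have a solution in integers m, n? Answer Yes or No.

By Bézout, 115m + 615n = 287 has integer solutions iff gcd(115, 615) | 287.
Euclid: 615 = 5·115 + 40; 115 = 2·40 + 35; 40 = 1·35 + 5; 35 = 7·5 + 0. gcd = 5; 287 mod 5 = 2. No.

No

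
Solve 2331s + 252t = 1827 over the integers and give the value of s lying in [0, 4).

1

gcd(2331, 252) = 63 (Euclid: 2331 = 9·252 + 63; 252 = 4·63 + 0), and 63 | 1827.
Extended Euclid: 2331·(1) + 252·(-9) = 63. Scale by 29: s₀ = 29.
General solution s = s₀ + 4k; reducing mod 4 gives s = 1 (and t = -2).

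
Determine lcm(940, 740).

34780

gcd first: 940 = 1·740 + 200; 740 = 3·200 + 140; 200 = 1·140 + 60; 140 = 2·60 + 20; 60 = 3·20 + 0 → gcd = 20
lcm = 940·740/gcd = 695600/20 = 34780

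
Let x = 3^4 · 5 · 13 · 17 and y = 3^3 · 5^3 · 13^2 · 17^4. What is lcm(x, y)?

max exponent per prime: 3^4 · 5^3 · 13^2 · 17^4 = 142914871125

142914871125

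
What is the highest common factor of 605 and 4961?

605 = 5 · 11²
4961 = 11² · 41
Common: 11² = 121

121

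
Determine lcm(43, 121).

43 = 43; 121 = 11²
max exponents: 11² · 43 = 5203

5203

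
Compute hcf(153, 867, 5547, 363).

gcd(153, 867): 867 = 5·153 + 102; 153 = 1·102 + 51; 102 = 2·51 + 0 → 51
gcd(51, 5547): 5547 = 108·51 + 39; 51 = 1·39 + 12; 39 = 3·12 + 3; 12 = 4·3 + 0 → 3
gcd(3, 363): 363 = 121·3 + 0 → 3

3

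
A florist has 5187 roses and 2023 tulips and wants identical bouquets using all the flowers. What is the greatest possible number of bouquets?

5187 = 3 · 7 · 13 · 19
2023 = 7 · 17²
Common: 7 = 7

7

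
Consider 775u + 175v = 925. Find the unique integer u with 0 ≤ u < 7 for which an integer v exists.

Euclid: 775 = 4·175 + 75; 175 = 2·75 + 25; 75 = 3·25 + 0 → gcd = 25; 925 = 25·37.
Back-substitution yields 775·(-2) + 175·(9) = 25, so one solution is u = -2·37 = -74, v = 9·37 = 333.
Solutions in u differ by 175/25 = 7; the one in [0, 7) is -74 mod 7 = 3.

3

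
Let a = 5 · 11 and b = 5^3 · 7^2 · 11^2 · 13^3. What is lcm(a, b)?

1628251625

max exponent per prime: 5^3 · 7^2 · 11^2 · 13^3 = 1628251625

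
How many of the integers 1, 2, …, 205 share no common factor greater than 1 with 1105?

142

Prime factors of 1105: 5, 13, 17. Count integers ≤ 205 divisible by none of them.
By inclusion–exclusion: 205 − ⌊205/5⌋ − ⌊205/13⌋ − ⌊205/17⌋ + ⌊205/65⌋ + ⌊205/85⌋ + ⌊205/221⌋ − ⌊205/1105⌋ = 142.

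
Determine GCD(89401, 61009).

Euclid: 89401 = 1·61009 + 28392; 61009 = 2·28392 + 4225; 28392 = 6·4225 + 3042; 4225 = 1·3042 + 1183; 3042 = 2·1183 + 676; 1183 = 1·676 + 507; 676 = 1·507 + 169; 507 = 3·169 + 0. Last nonzero remainder: 169.

169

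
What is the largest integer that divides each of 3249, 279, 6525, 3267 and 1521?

9

gcd(3249, 279): 3249 = 11·279 + 180; 279 = 1·180 + 99; 180 = 1·99 + 81; 99 = 1·81 + 18; 81 = 4·18 + 9; 18 = 2·9 + 0 → 9
gcd(9, 6525): 6525 = 725·9 + 0 → 9
gcd(9, 3267): 3267 = 363·9 + 0 → 9
gcd(9, 1521): 1521 = 169·9 + 0 → 9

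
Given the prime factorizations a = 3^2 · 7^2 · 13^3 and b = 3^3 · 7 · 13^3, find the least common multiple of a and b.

max exponent per prime: 3^3 · 7^2 · 13^3 = 2906631

2906631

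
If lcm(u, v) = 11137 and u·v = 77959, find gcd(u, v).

From gcd × lcm = uv: gcd = 77959 / 11137 = 7.

7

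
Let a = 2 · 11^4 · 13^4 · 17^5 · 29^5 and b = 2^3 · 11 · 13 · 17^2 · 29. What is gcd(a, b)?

2396966

min exponent per shared prime: 2 · 11 · 13 · 17^2 · 29 = 2396966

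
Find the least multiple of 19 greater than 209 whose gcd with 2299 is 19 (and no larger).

228

Multiples of 19 above 209: 19·12, 19·13, … . Need the cofactor coprime to 2299/19 = 121.
Checking s = 12, 13, … the first with gcd(s, 121) = 1 is s = 12, giving 228.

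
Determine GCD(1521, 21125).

169

1521 = 3² · 13²
21125 = 5³ · 13²
Common: 13² = 169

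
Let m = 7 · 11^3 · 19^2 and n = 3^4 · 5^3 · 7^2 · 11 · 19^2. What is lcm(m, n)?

238383597375

max exponent per prime: 3^4 · 5^3 · 7^2 · 11^3 · 19^2 = 238383597375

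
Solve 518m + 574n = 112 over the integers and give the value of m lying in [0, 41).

39

Reduce mod 574: 518m ≡ 112 (mod 574). With g = gcd(518, 574) = 14 dividing 112, divide through: 37m ≡ 8 (mod 41).
Since gcd(37, 41) = 1, m ≡ 8·(37)⁻¹ ≡ 39 (mod 41). Smallest non-negative: 39.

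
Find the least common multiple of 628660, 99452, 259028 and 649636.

164386508536735024540

628660 = 2² · 5 · 17 · 43²; 99452 = 2² · 23² · 47; 259028 = 2² · 7 · 11 · 29²; 649636 = 2² · 13² · 31²
lcm takes max exponent of each prime: 2² · 5 · 7 · 11 · 13² · 17 · 23² · 29² · 31² · 43² · 47 = 164386508536735024540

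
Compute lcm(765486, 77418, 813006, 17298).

6465470052294

lcm(765486, 77418) = 765486·77418/gcd = 59262395148/414 = 143145882
lcm(143145882, 813006) = 143145882·813006/gcd = 116378460941292/18 = 6465470052294
lcm(6465470052294, 17298) = 6465470052294·17298/gcd = 111839700964581612/17298 = 6465470052294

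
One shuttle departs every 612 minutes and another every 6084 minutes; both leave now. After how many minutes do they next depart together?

gcd first: 6084 = 9·612 + 576; 612 = 1·576 + 36; 576 = 16·36 + 0 → gcd = 36
lcm = 612·6084/gcd = 3723408/36 = 103428

103428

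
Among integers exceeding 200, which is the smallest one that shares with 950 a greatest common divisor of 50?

250

gcd(a, 950) = 50 forces 50 | a; write a = 50s. Then gcd(50s, 50·19) = 50·gcd(s, 19), so need gcd(s, 19) = 1.
50s > 200 gives s ≥ 5. The least s ≥ 5 coprime to 19 is 5, so a = 50·5 = 250.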